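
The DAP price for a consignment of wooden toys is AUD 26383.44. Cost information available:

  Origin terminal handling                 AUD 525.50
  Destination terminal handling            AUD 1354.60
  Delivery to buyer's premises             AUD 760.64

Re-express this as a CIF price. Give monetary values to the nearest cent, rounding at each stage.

Not relevant to the conversion: origin terminal — on the seller under both DAP and CIF; already in the DAP price and stays in the CIF price.
From DAP to CIF, the seller no longer bears: destination terminal, delivery.
CIF price = 26383.44 − 1354.60 − 760.64 = 24268.20

CIF price: AUD 24268.20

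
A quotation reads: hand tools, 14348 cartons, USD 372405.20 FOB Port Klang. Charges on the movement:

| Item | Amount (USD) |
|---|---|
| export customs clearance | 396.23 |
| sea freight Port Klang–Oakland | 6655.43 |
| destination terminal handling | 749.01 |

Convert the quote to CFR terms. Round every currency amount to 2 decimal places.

CFR price: USD 379060.63

Not relevant to the conversion: export clearance — on the seller under both FOB and CFR; already in the FOB price and stays in the CFR price. destination terminal — on the buyer under both terms; not part of either seller's price.
From FOB to CFR, the seller additionally bears: freight.
CFR price = 372405.20 + 6655.43 = 379060.63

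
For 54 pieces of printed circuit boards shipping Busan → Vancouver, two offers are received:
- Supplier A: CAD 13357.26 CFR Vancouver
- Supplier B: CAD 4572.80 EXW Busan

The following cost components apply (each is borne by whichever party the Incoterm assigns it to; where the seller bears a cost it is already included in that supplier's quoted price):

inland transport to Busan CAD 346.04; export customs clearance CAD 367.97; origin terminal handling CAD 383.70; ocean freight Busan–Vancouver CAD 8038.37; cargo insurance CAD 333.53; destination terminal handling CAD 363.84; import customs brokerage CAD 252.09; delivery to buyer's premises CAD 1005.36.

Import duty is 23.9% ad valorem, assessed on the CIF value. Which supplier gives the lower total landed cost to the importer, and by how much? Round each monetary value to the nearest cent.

Supplier A is cheaper by CAD 435.66

Supplier A (CFR):
CIF value = CFR price + insurance = 13357.26 + 333.53 = 13690.79
Import duty = 13690.79 × 23.9% = 3272.10
Buyer bears (A): 333.53 + 363.84 + 252.09 + 1005.36 = 1954.82
Landed cost (A) = invoice 13357.26 + 1954.82 + duty 3272.10 = 18584.18
Supplier B (EXW):
CIF value = EXW price + inland to port + export clearance + origin terminal + freight + insurance = 4572.80 + 346.04 + 367.97 + 383.70 + 8038.37 + 333.53 = 14042.41
Import duty = 14042.41 × 23.9% = 3356.14
Buyer bears (B): 346.04 + 367.97 + 383.70 + 8038.37 + 333.53 + 363.84 + 252.09 + 1005.36 = 11090.90
Landed cost (B) = invoice 4572.80 + 11090.90 + duty 3356.14 = 19019.84
Difference = |18584.18 − 19019.84| = 435.66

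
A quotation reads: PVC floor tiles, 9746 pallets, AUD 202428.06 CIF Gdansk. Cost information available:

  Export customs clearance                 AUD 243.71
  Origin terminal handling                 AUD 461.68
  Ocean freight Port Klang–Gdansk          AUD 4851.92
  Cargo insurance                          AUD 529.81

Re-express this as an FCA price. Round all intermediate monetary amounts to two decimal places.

Not relevant to the conversion: export clearance — on the seller under both CIF and FCA; already in the CIF price and stays in the FCA price.
From CIF to FCA, the seller no longer bears: origin terminal, freight, insurance.
FCA price = 202428.06 − 461.68 − 4851.92 − 529.81 = 196584.65

FCA price: AUD 196584.65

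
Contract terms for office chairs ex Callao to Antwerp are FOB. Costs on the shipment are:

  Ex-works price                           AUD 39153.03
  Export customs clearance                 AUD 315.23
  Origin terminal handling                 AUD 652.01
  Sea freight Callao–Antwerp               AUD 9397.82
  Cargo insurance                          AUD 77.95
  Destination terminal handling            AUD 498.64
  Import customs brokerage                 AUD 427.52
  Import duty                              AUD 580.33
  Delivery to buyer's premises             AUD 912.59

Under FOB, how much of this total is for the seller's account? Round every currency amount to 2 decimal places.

Seller's account: AUD 40120.27

FOB: the seller bears costs until goods are on board at the origin port; the buyer bears freight, insurance and all costs thereafter.
Seller's account: goods 39153.03 + export clearance 315.23 + origin terminal 652.01 = 40120.27
Buyer's account: freight 9397.82 + insurance 77.95 + destination terminal 498.64 + brokerage 427.52 + duty 580.33 + delivery 912.59 = 11894.85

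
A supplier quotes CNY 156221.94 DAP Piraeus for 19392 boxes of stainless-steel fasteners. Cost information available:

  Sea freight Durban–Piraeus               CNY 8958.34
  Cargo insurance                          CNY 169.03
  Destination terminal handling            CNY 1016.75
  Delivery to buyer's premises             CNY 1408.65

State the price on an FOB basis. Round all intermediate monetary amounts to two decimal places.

From DAP to FOB, the seller no longer bears: freight, insurance, destination terminal, delivery.
FOB price = 156221.94 − 8958.34 − 169.03 − 1016.75 − 1408.65 = 144669.17

FOB price: CNY 144669.17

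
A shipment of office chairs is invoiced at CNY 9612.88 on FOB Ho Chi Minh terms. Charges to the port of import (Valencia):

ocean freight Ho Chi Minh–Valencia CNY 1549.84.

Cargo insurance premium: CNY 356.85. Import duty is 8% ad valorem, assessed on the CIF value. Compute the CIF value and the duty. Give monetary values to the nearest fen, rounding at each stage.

CIF = FOB price + freight + insurance
CIF = 9612.88 + 1549.84 + 356.85 = 11519.57
Import duty = 11519.57 × 8% = 921.57

CIF value: CNY 11519.57; import duty: CNY 921.57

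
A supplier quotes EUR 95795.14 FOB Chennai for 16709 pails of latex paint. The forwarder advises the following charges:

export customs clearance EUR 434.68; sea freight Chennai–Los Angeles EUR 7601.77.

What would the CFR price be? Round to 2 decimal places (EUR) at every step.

Not relevant to the conversion: export clearance — on the seller under both FOB and CFR; already in the FOB price and stays in the CFR price.
From FOB to CFR, the seller additionally bears: freight.
CFR price = 95795.14 + 7601.77 = 103396.91

CFR price: EUR 103396.91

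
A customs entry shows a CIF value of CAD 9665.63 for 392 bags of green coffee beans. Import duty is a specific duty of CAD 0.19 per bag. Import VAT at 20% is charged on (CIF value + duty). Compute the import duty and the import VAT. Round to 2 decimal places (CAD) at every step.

Import duty = 392 × 0.19 = 74.48
VAT base = CIF + duty = 9665.63 + 74.48 = 9740.11
Import VAT = 9740.11 × 20% = 1948.02

Import duty: CAD 74.48; import VAT: CAD 1948.02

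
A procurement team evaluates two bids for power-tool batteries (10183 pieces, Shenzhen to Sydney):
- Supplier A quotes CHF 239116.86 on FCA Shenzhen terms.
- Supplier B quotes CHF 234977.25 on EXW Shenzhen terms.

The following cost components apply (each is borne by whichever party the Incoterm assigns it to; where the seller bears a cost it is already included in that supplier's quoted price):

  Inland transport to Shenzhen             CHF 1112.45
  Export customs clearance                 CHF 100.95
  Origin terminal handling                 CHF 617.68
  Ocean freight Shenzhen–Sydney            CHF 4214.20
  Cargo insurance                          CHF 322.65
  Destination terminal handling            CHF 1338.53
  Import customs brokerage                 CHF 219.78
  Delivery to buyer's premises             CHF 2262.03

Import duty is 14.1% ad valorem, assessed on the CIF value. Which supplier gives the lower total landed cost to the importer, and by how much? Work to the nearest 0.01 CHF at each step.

Supplier B is cheaper by CHF 3338.81

Supplier A (FCA):
CIF value = FCA price + origin terminal + freight + insurance = 239116.86 + 617.68 + 4214.20 + 322.65 = 244271.39
Import duty = 244271.39 × 14.1% = 34442.27
Buyer bears (A): 617.68 + 4214.20 + 322.65 + 1338.53 + 219.78 + 2262.03 = 8974.87
Landed cost (A) = invoice 239116.86 + 8974.87 + duty 34442.27 = 282534.00
Supplier B (EXW):
CIF value = EXW price + inland to port + export clearance + origin terminal + freight + insurance = 234977.25 + 1112.45 + 100.95 + 617.68 + 4214.20 + 322.65 = 241345.18
Import duty = 241345.18 × 14.1% = 34029.67
Buyer bears (B): 1112.45 + 100.95 + 617.68 + 4214.20 + 322.65 + 1338.53 + 219.78 + 2262.03 = 10188.27
Landed cost (B) = invoice 234977.25 + 10188.27 + duty 34029.67 = 279195.19
Difference = |282534.00 − 279195.19| = 3338.81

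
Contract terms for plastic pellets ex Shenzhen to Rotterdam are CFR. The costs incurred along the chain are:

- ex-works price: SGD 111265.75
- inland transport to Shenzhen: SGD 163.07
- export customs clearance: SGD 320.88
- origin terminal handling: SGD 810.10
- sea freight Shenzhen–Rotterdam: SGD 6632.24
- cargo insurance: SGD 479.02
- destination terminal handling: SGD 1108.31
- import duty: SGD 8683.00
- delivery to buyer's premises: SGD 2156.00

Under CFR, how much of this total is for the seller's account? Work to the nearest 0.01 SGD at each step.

CFR: the seller pays costs through ocean freight to the destination port, but not insurance.
Seller's account: goods 111265.75 + inland to port 163.07 + export clearance 320.88 + origin terminal 810.10 + freight 6632.24 = 119192.04
Buyer's account: insurance 479.02 + destination terminal 1108.31 + duty 8683.00 + delivery 2156.00 = 12426.33

Seller's account: SGD 119192.04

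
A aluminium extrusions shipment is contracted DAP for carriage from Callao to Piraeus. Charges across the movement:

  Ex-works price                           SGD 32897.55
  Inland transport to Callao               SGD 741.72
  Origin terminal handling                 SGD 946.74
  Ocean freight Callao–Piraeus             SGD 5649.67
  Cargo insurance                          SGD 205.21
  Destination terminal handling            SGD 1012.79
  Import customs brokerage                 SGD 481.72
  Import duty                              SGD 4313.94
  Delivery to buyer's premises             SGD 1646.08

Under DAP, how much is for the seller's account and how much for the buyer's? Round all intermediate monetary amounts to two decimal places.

Seller: SGD 43099.76; buyer: SGD 4795.66

DAP: the seller bears all costs to the named destination except import duty and clearance.
Seller's account: goods 32897.55 + inland to port 741.72 + origin terminal 946.74 + freight 5649.67 + insurance 205.21 + destination terminal 1012.79 + delivery 1646.08 = 43099.76
Buyer's account: brokerage 481.72 + duty 4313.94 = 4795.66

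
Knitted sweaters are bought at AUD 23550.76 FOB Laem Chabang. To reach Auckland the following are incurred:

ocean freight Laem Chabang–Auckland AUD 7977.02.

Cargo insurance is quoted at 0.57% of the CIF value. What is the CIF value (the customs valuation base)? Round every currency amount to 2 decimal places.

Let C be the CIF value. C = FOB price + freight + 0.57% × C
C − 0.57% × C = 23550.76 + 7977.02
0.9943 × C = 31527.78
C = 31527.78 / 0.9943 = 31708.52
Insurance premium = 0.57% × 31708.52 = 180.74

CIF value: AUD 31708.52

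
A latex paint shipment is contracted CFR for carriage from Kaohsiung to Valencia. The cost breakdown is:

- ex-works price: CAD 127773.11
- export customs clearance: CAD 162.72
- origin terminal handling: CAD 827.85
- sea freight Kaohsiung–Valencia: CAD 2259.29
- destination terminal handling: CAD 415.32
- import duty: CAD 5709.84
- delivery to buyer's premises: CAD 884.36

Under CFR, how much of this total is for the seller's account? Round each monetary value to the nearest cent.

CFR: the seller pays costs through ocean freight to the destination port, but not insurance.
Seller's account: goods 127773.11 + export clearance 162.72 + origin terminal 827.85 + freight 2259.29 = 131022.97
Buyer's account: destination terminal 415.32 + duty 5709.84 + delivery 884.36 = 7009.52

Seller's account: CAD 131022.97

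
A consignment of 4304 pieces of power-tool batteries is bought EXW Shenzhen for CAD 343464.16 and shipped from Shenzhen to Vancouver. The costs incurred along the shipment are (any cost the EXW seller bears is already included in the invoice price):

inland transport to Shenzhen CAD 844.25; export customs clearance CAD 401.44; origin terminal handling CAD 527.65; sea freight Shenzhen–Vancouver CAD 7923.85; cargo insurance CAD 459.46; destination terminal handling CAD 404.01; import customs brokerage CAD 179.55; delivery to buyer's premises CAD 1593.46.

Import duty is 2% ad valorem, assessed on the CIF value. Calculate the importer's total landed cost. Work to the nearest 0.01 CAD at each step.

Total landed cost: CAD 362870.25

EXW: the seller makes goods available at their premises; the buyer bears all onward costs.
CIF value = EXW price + inland to port + export clearance + origin terminal + freight + insurance = 343464.16 + 844.25 + 401.44 + 527.65 + 7923.85 + 459.46 = 353620.81
Import duty = 353620.81 × 2% = 7072.42
Buyer bears: inland to port 844.25 + export clearance 401.44 + origin terminal 527.65 + freight 7923.85 + insurance 459.46 + destination terminal 404.01 + brokerage 179.55 + delivery 1593.46 + duty 7072.42 = 19406.09
Landed cost = invoice 343464.16 + 19406.09 = 362870.25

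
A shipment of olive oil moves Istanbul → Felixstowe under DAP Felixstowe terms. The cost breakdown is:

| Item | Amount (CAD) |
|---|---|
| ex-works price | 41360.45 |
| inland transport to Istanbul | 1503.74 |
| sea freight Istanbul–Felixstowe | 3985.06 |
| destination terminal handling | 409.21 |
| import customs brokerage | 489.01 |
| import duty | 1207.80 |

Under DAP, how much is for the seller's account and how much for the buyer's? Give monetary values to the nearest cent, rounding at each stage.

Seller: CAD 47258.46; buyer: CAD 1696.81

DAP: the seller bears all costs to the named destination except import duty and clearance.
Seller's account: goods 41360.45 + inland to port 1503.74 + freight 3985.06 + destination terminal 409.21 = 47258.46
Buyer's account: brokerage 489.01 + duty 1207.80 = 1696.81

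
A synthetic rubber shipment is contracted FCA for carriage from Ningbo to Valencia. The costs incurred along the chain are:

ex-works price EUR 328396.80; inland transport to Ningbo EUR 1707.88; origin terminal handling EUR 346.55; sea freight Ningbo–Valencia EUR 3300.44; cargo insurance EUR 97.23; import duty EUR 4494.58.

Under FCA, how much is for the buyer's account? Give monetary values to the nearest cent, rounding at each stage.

FCA: the seller delivers export-cleared goods to the carrier; the buyer bears costs from that point.
Seller's account: goods 328396.80 + inland to port 1707.88 = 330104.68
Buyer's account: origin terminal 346.55 + freight 3300.44 + insurance 97.23 + duty 4494.58 = 8238.80

Buyer's account: EUR 8238.80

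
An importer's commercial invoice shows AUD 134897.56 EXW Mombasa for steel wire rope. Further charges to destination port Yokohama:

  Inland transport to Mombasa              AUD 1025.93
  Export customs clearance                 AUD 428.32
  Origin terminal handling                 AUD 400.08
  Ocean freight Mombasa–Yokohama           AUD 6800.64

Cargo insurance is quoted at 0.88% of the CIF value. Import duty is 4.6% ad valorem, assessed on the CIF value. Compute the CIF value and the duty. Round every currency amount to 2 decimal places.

Let C be the CIF value. C = EXW price + pre-shipment costs + freight + 0.88% × C
C − 0.88% × C = 134897.56 + 1025.93 + 428.32 + 400.08 + 6800.64
0.9912 × C = 143552.53
C = 143552.53 / 0.9912 = 144827.01
Insurance premium = 0.88% × 144827.01 = 1274.48
Import duty = 144827.01 × 4.6% = 6662.04

CIF value: AUD 144827.01; import duty: AUD 6662.04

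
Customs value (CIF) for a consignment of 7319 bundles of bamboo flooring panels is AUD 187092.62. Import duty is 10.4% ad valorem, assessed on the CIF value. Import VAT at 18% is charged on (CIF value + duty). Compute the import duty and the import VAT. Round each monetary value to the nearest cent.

Import duty = 187092.62 × 10.4% = 19457.63
VAT base = CIF + duty = 187092.62 + 19457.63 = 206550.25
Import VAT = 206550.25 × 18% = 37179.05

Import duty: AUD 19457.63; import VAT: AUD 37179.05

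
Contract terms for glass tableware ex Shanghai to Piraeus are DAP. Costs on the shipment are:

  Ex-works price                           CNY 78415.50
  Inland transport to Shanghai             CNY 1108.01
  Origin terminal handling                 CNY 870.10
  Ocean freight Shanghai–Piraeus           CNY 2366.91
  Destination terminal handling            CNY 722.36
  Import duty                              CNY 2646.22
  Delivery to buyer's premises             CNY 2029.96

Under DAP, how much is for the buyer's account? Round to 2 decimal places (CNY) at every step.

Buyer's account: CNY 2646.22

DAP: the seller bears all costs to the named destination except import duty and clearance.
Seller's account: goods 78415.50 + inland to port 1108.01 + origin terminal 870.10 + freight 2366.91 + destination terminal 722.36 + delivery 2029.96 = 85512.84
Buyer's account: duty 2646.22 = 2646.22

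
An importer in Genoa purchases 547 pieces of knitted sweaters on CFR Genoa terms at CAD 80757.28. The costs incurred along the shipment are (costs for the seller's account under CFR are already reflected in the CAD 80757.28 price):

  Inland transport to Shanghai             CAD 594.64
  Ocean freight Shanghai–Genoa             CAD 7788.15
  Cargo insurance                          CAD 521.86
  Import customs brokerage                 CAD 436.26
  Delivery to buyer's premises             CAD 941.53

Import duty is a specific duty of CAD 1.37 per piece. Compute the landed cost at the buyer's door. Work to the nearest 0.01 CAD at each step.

Total landed cost: CAD 83406.32

CFR: the seller pays costs through ocean freight to the destination port, but not insurance.
Already in the invoice (seller's account under CFR): inland to port, freight — exclude.
CIF value = CFR price + insurance = 80757.28 + 521.86 = 81279.14
Import duty = 547 × 1.37 = 749.39
Buyer bears: insurance 521.86 + brokerage 436.26 + delivery 941.53 + duty 749.39 = 2649.04
Landed cost = invoice 80757.28 + 2649.04 = 83406.32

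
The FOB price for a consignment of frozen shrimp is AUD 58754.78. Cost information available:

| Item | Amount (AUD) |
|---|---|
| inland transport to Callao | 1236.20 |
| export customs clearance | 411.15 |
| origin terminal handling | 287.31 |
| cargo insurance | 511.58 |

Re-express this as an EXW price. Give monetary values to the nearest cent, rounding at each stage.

Not relevant to the conversion: insurance — on the buyer under both terms; not part of either seller's price.
From FOB to EXW, the seller no longer bears: inland to port, export clearance, origin terminal.
EXW price = 58754.78 − 1236.20 − 411.15 − 287.31 = 56820.12

EXW price: AUD 56820.12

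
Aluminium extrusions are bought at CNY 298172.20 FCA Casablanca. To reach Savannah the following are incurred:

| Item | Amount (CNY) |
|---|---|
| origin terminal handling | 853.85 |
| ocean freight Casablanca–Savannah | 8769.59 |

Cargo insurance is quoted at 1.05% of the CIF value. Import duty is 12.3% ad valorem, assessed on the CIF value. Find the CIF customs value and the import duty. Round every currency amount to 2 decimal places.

CIF value: CNY 311061.79; import duty: CNY 38260.60

Let C be the CIF value. C = FCA price + pre-shipment costs + freight + 1.05% × C
C − 1.05% × C = 298172.20 + 853.85 + 8769.59
0.9895 × C = 307795.64
C = 307795.64 / 0.9895 = 311061.79
Insurance premium = 1.05% × 311061.79 = 3266.15
Import duty = 311061.79 × 12.3% = 38260.60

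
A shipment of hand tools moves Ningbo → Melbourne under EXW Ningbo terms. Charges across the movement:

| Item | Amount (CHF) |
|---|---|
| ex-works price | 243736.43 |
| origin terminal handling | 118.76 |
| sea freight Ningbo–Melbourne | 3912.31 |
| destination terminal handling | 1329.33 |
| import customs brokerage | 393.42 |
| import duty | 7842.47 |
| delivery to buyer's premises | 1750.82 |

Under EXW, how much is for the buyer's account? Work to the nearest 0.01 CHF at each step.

Buyer's account: CHF 15347.11

EXW: the seller makes goods available at their premises; the buyer bears all onward costs.
Seller's account: goods 243736.43 = 243736.43
Buyer's account: origin terminal 118.76 + freight 3912.31 + destination terminal 1329.33 + brokerage 393.42 + duty 7842.47 + delivery 1750.82 = 15347.11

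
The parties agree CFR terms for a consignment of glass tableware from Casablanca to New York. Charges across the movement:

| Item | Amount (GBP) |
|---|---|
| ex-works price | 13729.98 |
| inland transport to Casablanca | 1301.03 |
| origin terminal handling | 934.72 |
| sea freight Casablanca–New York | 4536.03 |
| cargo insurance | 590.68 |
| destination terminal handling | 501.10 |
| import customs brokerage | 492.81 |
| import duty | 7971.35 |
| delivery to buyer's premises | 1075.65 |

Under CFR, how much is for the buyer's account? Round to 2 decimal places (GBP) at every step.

Buyer's account: GBP 10631.59

CFR: the seller pays costs through ocean freight to the destination port, but not insurance.
Seller's account: goods 13729.98 + inland to port 1301.03 + origin terminal 934.72 + freight 4536.03 = 20501.76
Buyer's account: insurance 590.68 + destination terminal 501.10 + brokerage 492.81 + duty 7971.35 + delivery 1075.65 = 10631.59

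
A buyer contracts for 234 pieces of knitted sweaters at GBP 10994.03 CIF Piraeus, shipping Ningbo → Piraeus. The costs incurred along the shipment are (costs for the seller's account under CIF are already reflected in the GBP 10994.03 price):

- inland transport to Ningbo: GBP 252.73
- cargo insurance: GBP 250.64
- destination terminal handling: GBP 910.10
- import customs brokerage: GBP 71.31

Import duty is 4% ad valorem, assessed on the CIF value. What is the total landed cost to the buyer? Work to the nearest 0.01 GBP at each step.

Total landed cost: GBP 12415.20

CIF: the seller pays costs through ocean freight and marine insurance to the destination port.
Already in the invoice (seller's account under CIF): inland to port, insurance — exclude.
The CIF price already equals the CIF value: 10994.03
Import duty = 10994.03 × 4% = 439.76
Buyer bears: destination terminal 910.10 + brokerage 71.31 + duty 439.76 = 1421.17
Landed cost = invoice 10994.03 + 1421.17 = 12415.20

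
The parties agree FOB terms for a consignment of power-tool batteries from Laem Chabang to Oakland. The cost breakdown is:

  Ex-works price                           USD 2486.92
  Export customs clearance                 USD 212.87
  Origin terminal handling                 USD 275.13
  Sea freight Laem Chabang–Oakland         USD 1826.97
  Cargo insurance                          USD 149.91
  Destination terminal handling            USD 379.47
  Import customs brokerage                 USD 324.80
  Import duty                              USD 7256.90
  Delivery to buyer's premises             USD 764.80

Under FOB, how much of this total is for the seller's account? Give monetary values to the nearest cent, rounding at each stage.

Seller's account: USD 2974.92

FOB: the seller bears costs until goods are on board at the origin port; the buyer bears freight, insurance and all costs thereafter.
Seller's account: goods 2486.92 + export clearance 212.87 + origin terminal 275.13 = 2974.92
Buyer's account: freight 1826.97 + insurance 149.91 + destination terminal 379.47 + brokerage 324.80 + duty 7256.90 + delivery 764.80 = 10702.85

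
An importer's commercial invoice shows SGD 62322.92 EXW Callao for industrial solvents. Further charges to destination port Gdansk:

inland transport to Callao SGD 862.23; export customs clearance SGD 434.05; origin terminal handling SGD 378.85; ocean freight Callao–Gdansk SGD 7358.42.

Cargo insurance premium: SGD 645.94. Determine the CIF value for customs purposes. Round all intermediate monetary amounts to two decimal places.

CIF = EXW price + pre-shipment costs + freight + insurance
CIF = 62322.92 + 862.23 + 434.05 + 378.85 + 7358.42 + 645.94 = 72002.41

CIF value: SGD 72002.41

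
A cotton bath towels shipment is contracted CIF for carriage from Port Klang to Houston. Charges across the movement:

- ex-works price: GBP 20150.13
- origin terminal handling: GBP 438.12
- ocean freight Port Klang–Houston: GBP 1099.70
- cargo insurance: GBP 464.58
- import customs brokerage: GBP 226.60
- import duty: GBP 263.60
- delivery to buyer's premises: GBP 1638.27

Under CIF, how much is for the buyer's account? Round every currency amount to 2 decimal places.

Buyer's account: GBP 2128.47

CIF: the seller pays costs through ocean freight and marine insurance to the destination port.
Seller's account: goods 20150.13 + origin terminal 438.12 + freight 1099.70 + insurance 464.58 = 22152.53
Buyer's account: brokerage 226.60 + duty 263.60 + delivery 1638.27 = 2128.47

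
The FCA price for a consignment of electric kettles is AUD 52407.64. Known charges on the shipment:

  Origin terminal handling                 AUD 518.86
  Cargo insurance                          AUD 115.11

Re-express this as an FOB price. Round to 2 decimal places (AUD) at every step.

FOB price: AUD 52926.50

Not relevant to the conversion: insurance — on the buyer under both terms; not part of either seller's price.
From FCA to FOB, the seller additionally bears: origin terminal.
FOB price = 52407.64 + 518.86 = 52926.50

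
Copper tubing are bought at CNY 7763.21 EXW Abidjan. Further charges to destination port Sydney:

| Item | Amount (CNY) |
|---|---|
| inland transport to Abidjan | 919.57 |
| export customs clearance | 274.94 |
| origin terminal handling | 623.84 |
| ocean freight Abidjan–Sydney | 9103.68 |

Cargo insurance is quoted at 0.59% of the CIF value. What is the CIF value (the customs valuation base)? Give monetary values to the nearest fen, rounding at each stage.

Let C be the CIF value. C = EXW price + pre-shipment costs + freight + 0.59% × C
C − 0.59% × C = 7763.21 + 919.57 + 274.94 + 623.84 + 9103.68
0.9941 × C = 18685.24
C = 18685.24 / 0.9941 = 18796.14
Insurance premium = 0.59% × 18796.14 = 110.90

CIF value: CNY 18796.14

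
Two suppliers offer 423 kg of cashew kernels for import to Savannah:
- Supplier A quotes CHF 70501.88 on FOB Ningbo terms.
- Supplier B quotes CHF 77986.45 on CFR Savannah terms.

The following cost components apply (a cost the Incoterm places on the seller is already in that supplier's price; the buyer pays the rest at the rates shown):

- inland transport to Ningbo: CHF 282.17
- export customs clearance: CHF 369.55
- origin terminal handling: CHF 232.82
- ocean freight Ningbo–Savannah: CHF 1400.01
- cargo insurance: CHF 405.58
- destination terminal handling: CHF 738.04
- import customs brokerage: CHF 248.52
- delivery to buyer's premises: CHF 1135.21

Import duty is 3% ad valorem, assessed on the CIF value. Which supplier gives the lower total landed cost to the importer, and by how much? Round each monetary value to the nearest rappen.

Supplier A (FOB):
CIF value = FOB price + freight + insurance = 70501.88 + 1400.01 + 405.58 = 72307.47
Import duty = 72307.47 × 3% = 2169.22
Buyer bears (A): 1400.01 + 405.58 + 738.04 + 248.52 + 1135.21 = 3927.36
Landed cost (A) = invoice 70501.88 + 3927.36 + duty 2169.22 = 76598.46
Supplier B (CFR):
CIF value = CFR price + insurance = 77986.45 + 405.58 = 78392.03
Import duty = 78392.03 × 3% = 2351.76
Buyer bears (B): 405.58 + 738.04 + 248.52 + 1135.21 = 2527.35
Landed cost (B) = invoice 77986.45 + 2527.35 + duty 2351.76 = 82865.56
Difference = |76598.46 − 82865.56| = 6267.10

Supplier A is cheaper by CHF 6267.10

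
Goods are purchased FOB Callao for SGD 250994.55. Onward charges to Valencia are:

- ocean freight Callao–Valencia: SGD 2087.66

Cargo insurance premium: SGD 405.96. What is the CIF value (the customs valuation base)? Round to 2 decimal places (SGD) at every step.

CIF value: SGD 253488.17

CIF = FOB price + freight + insurance
CIF = 250994.55 + 2087.66 + 405.96 = 253488.17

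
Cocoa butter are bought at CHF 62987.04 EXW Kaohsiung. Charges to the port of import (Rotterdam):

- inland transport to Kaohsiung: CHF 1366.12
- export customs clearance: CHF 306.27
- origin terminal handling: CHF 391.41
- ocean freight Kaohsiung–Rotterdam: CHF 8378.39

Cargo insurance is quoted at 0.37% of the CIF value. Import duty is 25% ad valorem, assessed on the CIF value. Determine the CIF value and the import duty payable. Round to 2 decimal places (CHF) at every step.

Let C be the CIF value. C = EXW price + pre-shipment costs + freight + 0.37% × C
C − 0.37% × C = 62987.04 + 1366.12 + 306.27 + 391.41 + 8378.39
0.9963 × C = 73429.23
C = 73429.23 / 0.9963 = 73701.93
Insurance premium = 0.37% × 73701.93 = 272.70
Import duty = 73701.93 × 25% = 18425.48

CIF value: CHF 73701.93; import duty: CHF 18425.48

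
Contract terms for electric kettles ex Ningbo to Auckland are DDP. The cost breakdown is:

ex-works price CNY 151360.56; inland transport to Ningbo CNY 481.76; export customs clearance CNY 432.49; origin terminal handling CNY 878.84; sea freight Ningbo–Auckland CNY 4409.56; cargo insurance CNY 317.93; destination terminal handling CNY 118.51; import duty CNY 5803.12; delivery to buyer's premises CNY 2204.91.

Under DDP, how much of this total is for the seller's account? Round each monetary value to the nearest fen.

DDP: the seller bears all costs including import duty.
Seller's account: goods 151360.56 + inland to port 481.76 + export clearance 432.49 + origin terminal 878.84 + freight 4409.56 + insurance 317.93 + destination terminal 118.51 + duty 5803.12 + delivery 2204.91 = 166007.68
Buyer's account: 0.00

Seller's account: CNY 166007.68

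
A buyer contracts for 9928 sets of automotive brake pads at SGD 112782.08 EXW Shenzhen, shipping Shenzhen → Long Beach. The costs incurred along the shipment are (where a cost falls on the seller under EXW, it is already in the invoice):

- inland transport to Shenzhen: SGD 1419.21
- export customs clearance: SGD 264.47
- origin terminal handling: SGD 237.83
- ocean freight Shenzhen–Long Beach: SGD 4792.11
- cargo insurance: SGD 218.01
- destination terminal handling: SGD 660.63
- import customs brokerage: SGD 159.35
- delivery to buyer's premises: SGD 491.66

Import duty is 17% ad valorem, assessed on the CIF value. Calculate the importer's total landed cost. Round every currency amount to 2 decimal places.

Total landed cost: SGD 141376.68

EXW: the seller makes goods available at their premises; the buyer bears all onward costs.
CIF value = EXW price + inland to port + export clearance + origin terminal + freight + insurance = 112782.08 + 1419.21 + 264.47 + 237.83 + 4792.11 + 218.01 = 119713.71
Import duty = 119713.71 × 17% = 20351.33
Buyer bears: inland to port 1419.21 + export clearance 264.47 + origin terminal 237.83 + freight 4792.11 + insurance 218.01 + destination terminal 660.63 + brokerage 159.35 + delivery 491.66 + duty 20351.33 = 28594.60
Landed cost = invoice 112782.08 + 28594.60 = 141376.68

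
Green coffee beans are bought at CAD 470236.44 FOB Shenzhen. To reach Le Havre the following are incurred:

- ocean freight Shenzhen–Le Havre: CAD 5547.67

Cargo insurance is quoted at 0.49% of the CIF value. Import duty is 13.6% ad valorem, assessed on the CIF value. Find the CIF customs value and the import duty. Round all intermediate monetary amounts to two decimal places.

Let C be the CIF value. C = FOB price + freight + 0.49% × C
C − 0.49% × C = 470236.44 + 5547.67
0.9951 × C = 475784.11
C = 475784.11 / 0.9951 = 478126.93
Insurance premium = 0.49% × 478126.93 = 2342.82
Import duty = 478126.93 × 13.6% = 65025.26

CIF value: CAD 478126.93; import duty: CAD 65025.26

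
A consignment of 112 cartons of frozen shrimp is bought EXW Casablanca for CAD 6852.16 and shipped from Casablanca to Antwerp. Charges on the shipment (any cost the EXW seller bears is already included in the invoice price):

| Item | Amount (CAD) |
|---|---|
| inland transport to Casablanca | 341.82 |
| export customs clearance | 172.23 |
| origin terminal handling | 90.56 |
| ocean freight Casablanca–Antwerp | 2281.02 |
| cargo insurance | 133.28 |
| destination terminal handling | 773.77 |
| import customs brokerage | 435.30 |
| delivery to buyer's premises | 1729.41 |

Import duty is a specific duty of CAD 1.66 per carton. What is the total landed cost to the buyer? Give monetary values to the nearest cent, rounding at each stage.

Total landed cost: CAD 12995.47

EXW: the seller makes goods available at their premises; the buyer bears all onward costs.
CIF value = EXW price + inland to port + export clearance + origin terminal + freight + insurance = 6852.16 + 341.82 + 172.23 + 90.56 + 2281.02 + 133.28 = 9871.07
Import duty = 112 × 1.66 = 185.92
Buyer bears: inland to port 341.82 + export clearance 172.23 + origin terminal 90.56 + freight 2281.02 + insurance 133.28 + destination terminal 773.77 + brokerage 435.30 + delivery 1729.41 + duty 185.92 = 6143.31
Landed cost = invoice 6852.16 + 6143.31 = 12995.47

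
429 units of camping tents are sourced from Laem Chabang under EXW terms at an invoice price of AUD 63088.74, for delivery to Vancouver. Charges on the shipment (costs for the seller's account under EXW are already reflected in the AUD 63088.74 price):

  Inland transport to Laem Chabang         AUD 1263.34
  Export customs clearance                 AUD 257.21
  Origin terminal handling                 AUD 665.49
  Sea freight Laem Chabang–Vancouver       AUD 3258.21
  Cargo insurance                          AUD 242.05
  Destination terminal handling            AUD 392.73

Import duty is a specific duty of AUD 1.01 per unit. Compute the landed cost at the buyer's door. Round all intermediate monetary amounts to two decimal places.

Total landed cost: AUD 69601.06

EXW: the seller makes goods available at their premises; the buyer bears all onward costs.
CIF value = EXW price + inland to port + export clearance + origin terminal + freight + insurance = 63088.74 + 1263.34 + 257.21 + 665.49 + 3258.21 + 242.05 = 68775.04
Import duty = 429 × 1.01 = 433.29
Buyer bears: inland to port 1263.34 + export clearance 257.21 + origin terminal 665.49 + freight 3258.21 + insurance 242.05 + destination terminal 392.73 + duty 433.29 = 6512.32
Landed cost = invoice 63088.74 + 6512.32 = 69601.06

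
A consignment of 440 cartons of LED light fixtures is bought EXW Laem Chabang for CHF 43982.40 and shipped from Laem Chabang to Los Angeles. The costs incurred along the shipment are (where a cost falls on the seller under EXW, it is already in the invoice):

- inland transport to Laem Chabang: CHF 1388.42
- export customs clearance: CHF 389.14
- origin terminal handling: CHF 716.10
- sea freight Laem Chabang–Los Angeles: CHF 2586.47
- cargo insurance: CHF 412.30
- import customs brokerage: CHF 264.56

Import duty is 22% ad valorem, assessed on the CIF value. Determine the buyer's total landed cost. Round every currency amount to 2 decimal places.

Total landed cost: CHF 60623.85

EXW: the seller makes goods available at their premises; the buyer bears all onward costs.
CIF value = EXW price + inland to port + export clearance + origin terminal + freight + insurance = 43982.40 + 1388.42 + 389.14 + 716.10 + 2586.47 + 412.30 = 49474.83
Import duty = 49474.83 × 22% = 10884.46
Buyer bears: inland to port 1388.42 + export clearance 389.14 + origin terminal 716.10 + freight 2586.47 + insurance 412.30 + brokerage 264.56 + duty 10884.46 = 16641.45
Landed cost = invoice 43982.40 + 16641.45 = 60623.85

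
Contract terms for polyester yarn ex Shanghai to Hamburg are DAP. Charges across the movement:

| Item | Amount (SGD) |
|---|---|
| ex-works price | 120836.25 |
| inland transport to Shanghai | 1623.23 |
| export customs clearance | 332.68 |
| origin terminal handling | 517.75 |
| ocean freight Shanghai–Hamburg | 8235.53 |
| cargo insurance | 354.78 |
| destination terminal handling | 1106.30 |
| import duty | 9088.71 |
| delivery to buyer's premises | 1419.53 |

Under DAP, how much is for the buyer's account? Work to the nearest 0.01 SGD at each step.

DAP: the seller bears all costs to the named destination except import duty and clearance.
Seller's account: goods 120836.25 + inland to port 1623.23 + export clearance 332.68 + origin terminal 517.75 + freight 8235.53 + insurance 354.78 + destination terminal 1106.30 + delivery 1419.53 = 134426.05
Buyer's account: duty 9088.71 = 9088.71

Buyer's account: SGD 9088.71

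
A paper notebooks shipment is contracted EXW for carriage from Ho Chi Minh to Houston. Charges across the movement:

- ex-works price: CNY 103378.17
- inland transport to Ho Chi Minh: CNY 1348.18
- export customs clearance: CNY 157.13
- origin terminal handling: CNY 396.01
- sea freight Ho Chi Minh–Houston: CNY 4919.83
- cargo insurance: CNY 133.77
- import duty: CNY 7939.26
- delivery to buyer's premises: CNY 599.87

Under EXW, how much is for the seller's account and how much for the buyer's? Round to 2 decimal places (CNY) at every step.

EXW: the seller makes goods available at their premises; the buyer bears all onward costs.
Seller's account: goods 103378.17 = 103378.17
Buyer's account: inland to port 1348.18 + export clearance 157.13 + origin terminal 396.01 + freight 4919.83 + insurance 133.77 + duty 7939.26 + delivery 599.87 = 15494.05

Seller: CNY 103378.17; buyer: CNY 15494.05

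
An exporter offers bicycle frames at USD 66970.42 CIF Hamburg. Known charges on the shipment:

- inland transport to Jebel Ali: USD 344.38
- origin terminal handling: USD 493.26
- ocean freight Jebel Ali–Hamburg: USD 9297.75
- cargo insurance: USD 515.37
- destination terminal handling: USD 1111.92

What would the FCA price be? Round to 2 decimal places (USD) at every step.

FCA price: USD 56664.04

Not relevant to the conversion: inland to port — on the seller under both CIF and FCA; already in the CIF price and stays in the FCA price. destination terminal — on the buyer under both terms; not part of either seller's price.
From CIF to FCA, the seller no longer bears: origin terminal, freight, insurance.
FCA price = 66970.42 − 493.26 − 9297.75 − 515.37 = 56664.04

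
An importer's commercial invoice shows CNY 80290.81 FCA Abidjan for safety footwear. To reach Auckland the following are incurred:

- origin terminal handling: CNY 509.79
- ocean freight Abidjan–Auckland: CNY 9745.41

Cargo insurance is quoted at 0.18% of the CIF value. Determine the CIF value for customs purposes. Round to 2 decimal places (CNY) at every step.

Let C be the CIF value. C = FCA price + pre-shipment costs + freight + 0.18% × C
C − 0.18% × C = 80290.81 + 509.79 + 9745.41
0.9982 × C = 90546.01
C = 90546.01 / 0.9982 = 90709.29
Insurance premium = 0.18% × 90709.29 = 163.28

CIF value: CNY 90709.29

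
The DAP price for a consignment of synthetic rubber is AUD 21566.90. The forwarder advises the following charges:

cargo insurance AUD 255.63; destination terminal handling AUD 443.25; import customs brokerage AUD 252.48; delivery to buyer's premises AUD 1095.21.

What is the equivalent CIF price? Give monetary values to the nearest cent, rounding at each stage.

Not relevant to the conversion: insurance — on the seller under both DAP and CIF; already in the DAP price and stays in the CIF price. brokerage — on the buyer under both terms; not part of either seller's price.
From DAP to CIF, the seller no longer bears: destination terminal, delivery.
CIF price = 21566.90 − 443.25 − 1095.21 = 20028.44

CIF price: AUD 20028.44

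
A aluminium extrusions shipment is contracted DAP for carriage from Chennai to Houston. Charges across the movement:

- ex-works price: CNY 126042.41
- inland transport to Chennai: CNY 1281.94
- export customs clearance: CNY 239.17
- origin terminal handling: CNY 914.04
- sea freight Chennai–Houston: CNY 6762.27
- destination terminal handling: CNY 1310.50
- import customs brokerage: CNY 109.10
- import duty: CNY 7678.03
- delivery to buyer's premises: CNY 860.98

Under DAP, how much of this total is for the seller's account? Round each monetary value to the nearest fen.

DAP: the seller bears all costs to the named destination except import duty and clearance.
Seller's account: goods 126042.41 + inland to port 1281.94 + export clearance 239.17 + origin terminal 914.04 + freight 6762.27 + destination terminal 1310.50 + delivery 860.98 = 137411.31
Buyer's account: brokerage 109.10 + duty 7678.03 = 7787.13

Seller's account: CNY 137411.31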